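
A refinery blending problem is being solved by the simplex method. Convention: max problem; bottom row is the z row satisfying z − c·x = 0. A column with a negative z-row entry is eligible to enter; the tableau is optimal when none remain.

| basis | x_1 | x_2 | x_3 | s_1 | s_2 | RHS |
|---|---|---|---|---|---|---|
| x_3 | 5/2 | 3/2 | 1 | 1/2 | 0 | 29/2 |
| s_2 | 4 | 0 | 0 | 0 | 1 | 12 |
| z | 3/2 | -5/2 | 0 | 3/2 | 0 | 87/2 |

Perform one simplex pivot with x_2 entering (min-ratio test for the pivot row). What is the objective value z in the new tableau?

203/3

Ratio test on column x_2 — row 1: (29/2)/(3/2) = 29/3; row 2: entry 0 ≤ 0. Minimum is 29/3 at row 1 (x_3 leaves); pivot element 3/2.
Pivot on row 1; the z-row RHS becomes 87/2 − (-5/2)·(29/3) = 203/3.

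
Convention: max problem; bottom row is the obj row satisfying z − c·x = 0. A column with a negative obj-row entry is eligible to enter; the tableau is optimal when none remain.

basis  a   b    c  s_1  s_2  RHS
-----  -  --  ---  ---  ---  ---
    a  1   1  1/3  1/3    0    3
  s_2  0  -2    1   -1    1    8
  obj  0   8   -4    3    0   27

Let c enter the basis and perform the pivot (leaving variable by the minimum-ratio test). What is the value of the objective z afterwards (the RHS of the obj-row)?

Ratio test on column c — row 1: 3/(1/3) = 9; row 2: 8/1 = 8. Minimum is 8 at row 2 (s_2 leaves); pivot element 1.
Pivot on row 2; the obj-row RHS becomes 27 − (-4)·8 = 59.

59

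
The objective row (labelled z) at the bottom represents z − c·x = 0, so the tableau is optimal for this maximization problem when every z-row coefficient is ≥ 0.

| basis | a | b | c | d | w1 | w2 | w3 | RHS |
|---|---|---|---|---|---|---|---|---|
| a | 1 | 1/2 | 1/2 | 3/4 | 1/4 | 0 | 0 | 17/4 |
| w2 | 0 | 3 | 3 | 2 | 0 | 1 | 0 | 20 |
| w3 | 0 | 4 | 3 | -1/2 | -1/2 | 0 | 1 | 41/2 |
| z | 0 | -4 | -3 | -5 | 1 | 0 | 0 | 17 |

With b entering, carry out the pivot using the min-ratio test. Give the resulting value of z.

75/2

Ratio test on column b — row 1: (17/4)/(1/2) = 17/2; row 2: 20/3 = 20/3; row 3: (41/2)/4 = 41/8. Minimum is 41/8 at row 3 (w3 leaves); pivot element 4.
Pivot on row 3; the z-row RHS becomes 17 − (-4)·(41/8) = 75/2.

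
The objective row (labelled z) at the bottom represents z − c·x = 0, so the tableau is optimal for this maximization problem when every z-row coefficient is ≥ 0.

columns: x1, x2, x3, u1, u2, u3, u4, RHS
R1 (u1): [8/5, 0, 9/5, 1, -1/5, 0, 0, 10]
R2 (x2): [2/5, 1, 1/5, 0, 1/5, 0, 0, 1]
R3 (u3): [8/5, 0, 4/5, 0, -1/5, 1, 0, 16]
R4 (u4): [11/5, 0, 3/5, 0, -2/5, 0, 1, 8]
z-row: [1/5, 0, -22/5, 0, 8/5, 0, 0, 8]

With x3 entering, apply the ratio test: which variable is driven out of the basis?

x2

Column x3 entries and ratios — u1: 10/(9/5) = 50/9; x2: 1/(1/5) = 5; u3: 16/(4/5) = 20; u4: 8/(3/5) = 40/3.
Smallest ratio is 5 in the row of x2, so x2 leaves.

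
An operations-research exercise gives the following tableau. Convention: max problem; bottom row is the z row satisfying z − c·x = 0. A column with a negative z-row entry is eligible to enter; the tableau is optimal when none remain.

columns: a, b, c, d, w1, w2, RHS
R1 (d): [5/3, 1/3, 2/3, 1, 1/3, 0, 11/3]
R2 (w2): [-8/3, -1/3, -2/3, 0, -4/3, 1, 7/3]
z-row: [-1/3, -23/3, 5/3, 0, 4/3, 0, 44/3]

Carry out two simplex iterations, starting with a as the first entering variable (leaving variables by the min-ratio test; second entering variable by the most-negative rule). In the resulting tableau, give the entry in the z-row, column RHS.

99

Ratio test on column a — row 1: (11/3)/(5/3) = 11/5; row 2: entry -8/3 ≤ 0. Minimum is 11/5 at row 1 (d leaves); pivot element 5/3.
Divide row 1 by 5/3; eliminate column a from the other rows.
Second iteration: most negative z-row entry is -38/5 in column b, so b enters.
Ratio test on column b — row 1: (11/5)/(1/5) = 11; row 2: (41/5)/(1/5) = 41. Minimum is 11 at row 1 (a leaves); pivot element 1/5.
Divide row 1 by 1/5; eliminate column b from the other rows.
After both pivots, the entry at the z-row, column RHS is 99.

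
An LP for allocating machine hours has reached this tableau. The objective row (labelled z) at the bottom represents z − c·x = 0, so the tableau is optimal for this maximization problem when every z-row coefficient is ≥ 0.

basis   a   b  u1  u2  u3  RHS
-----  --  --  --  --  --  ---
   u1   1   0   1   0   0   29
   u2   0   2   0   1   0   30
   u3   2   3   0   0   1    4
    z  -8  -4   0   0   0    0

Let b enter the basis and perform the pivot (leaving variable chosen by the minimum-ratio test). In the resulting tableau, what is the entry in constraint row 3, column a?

Ratio test on column b — row 1: entry 0 ≤ 0; row 2: 30/2 = 15; row 3: 4/3 = 4/3. Minimum is 4/3 at row 3 (u3 leaves); pivot element 3.
Divide row 3 by 3; eliminate column b from the other rows.
In the new row 3, the a entry is the old entry divided by the pivot: 2/3 = 2/3.

2/3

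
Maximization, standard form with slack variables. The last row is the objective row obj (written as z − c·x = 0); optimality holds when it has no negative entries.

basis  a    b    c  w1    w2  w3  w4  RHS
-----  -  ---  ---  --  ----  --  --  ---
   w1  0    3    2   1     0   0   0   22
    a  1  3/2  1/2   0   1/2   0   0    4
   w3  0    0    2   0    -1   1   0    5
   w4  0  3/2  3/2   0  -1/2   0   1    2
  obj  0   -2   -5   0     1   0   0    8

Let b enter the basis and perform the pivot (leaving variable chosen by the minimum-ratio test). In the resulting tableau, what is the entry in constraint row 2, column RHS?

2

Ratio test on column b — row 1: 22/3 = 22/3; row 2: 4/(3/2) = 8/3; row 3: entry 0 ≤ 0; row 4: 2/(3/2) = 4/3. Minimum is 4/3 at row 4 (w4 leaves); pivot element 3/2.
Divide row 4 by 3/2; eliminate column b from the other rows.
Row 2 update in column RHS: 4 − (3/2)·(4/3) = 2.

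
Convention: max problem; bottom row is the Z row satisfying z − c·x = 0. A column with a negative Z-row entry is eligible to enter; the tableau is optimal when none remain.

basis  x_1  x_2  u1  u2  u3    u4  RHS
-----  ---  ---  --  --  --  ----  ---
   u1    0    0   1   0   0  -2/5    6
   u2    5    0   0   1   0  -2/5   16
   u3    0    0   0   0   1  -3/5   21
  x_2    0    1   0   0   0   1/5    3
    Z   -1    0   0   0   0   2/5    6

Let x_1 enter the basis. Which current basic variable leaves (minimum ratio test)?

Column x_1 entries and ratios — u1: 0 ≤ 0, skip; u2: 16/5 = 16/5; u3: 0 ≤ 0, skip; x_2: 0 ≤ 0, skip.
Smallest ratio is 16/5 in the row of u2, so u2 leaves.

u2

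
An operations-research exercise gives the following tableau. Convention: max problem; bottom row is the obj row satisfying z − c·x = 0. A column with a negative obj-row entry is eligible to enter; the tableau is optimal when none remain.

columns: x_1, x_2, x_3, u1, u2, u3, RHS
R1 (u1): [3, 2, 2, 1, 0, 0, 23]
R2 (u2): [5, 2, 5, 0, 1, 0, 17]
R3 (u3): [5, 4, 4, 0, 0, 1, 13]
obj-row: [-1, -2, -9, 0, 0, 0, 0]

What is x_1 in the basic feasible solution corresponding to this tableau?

0

x_1 is not in the basis, so in the current basic feasible solution x_1 = 0.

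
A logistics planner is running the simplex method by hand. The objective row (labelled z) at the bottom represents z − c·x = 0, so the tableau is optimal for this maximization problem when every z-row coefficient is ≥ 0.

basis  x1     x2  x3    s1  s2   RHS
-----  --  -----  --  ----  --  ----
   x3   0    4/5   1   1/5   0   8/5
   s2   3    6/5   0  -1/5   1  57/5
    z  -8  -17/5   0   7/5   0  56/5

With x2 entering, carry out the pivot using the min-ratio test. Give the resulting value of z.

Ratio test on column x2 — row 1: (8/5)/(4/5) = 2; row 2: (57/5)/(6/5) = 19/2. Minimum is 2 at row 1 (x3 leaves); pivot element 4/5.
Pivot on row 1; the z-row RHS becomes 56/5 − (-17/5)·2 = 18.

18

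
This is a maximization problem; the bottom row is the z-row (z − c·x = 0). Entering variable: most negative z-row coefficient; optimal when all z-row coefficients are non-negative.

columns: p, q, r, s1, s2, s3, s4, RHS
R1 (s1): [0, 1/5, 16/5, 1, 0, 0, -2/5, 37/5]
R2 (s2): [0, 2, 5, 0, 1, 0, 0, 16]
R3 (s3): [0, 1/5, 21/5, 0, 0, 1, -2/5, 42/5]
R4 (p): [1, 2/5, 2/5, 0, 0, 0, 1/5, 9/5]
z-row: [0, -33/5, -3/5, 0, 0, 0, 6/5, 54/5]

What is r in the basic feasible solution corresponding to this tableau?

r is not in the basis, so in the current basic feasible solution r = 0.

0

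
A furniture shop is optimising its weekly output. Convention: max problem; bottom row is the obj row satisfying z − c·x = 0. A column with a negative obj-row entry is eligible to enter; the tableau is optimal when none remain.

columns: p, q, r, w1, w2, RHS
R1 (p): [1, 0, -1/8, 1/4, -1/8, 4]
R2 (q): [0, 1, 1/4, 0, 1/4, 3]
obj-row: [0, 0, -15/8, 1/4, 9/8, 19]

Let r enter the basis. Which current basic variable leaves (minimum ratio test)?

Column r entries and ratios — p: -1/8 ≤ 0, skip; q: 3/(1/4) = 12.
Smallest ratio is 12 in the row of q, so q leaves.

q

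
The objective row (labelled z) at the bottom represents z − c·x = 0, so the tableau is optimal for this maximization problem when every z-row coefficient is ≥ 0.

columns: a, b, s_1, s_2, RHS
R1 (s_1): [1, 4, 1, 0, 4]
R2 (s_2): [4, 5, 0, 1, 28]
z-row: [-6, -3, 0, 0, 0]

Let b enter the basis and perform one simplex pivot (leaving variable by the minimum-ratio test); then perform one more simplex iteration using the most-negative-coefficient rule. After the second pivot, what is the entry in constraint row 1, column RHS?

4

Ratio test on column b — row 1: 4/4 = 1; row 2: 28/5 = 28/5. Minimum is 1 at row 1 (s_1 leaves); pivot element 4.
Divide row 1 by 4; eliminate column b from the other rows.
Second iteration: most negative z-row entry is -21/4 in column a, so a enters.
Ratio test on column a — row 1: 1/(1/4) = 4; row 2: 23/(11/4) = 92/11. Minimum is 4 at row 1 (b leaves); pivot element 1/4.
Divide row 1 by 1/4; eliminate column a from the other rows.
After both pivots, the entry at constraint row 1, column RHS is 4.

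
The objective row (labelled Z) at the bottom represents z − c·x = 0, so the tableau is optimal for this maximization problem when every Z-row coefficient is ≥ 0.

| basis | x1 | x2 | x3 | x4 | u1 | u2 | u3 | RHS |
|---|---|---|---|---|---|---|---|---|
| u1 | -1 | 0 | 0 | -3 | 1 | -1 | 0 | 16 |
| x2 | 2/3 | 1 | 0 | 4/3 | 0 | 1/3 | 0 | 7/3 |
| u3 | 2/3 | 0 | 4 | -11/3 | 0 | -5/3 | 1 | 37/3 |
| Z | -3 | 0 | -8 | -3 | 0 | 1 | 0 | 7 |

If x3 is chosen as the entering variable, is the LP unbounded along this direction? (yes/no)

Column x3 has positive entries in row(s) 3, so the ratio test bounds it — not unbounded.

no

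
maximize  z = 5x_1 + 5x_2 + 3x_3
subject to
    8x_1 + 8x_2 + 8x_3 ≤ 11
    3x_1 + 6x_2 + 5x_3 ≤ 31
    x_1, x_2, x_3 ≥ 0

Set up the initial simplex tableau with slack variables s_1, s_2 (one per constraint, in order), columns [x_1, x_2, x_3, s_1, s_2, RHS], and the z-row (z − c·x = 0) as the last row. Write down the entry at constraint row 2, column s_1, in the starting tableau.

0

Slack s_1 belongs to constraint 1; its column is the unit vector e_1, so the entry in row 2 is 0.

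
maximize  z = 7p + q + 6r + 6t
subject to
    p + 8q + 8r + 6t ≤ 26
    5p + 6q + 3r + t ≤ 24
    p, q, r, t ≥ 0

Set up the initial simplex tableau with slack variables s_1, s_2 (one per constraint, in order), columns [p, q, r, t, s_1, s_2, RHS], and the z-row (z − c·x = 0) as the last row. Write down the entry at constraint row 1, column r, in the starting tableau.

8

Constraint 1 has coefficient 8 on r.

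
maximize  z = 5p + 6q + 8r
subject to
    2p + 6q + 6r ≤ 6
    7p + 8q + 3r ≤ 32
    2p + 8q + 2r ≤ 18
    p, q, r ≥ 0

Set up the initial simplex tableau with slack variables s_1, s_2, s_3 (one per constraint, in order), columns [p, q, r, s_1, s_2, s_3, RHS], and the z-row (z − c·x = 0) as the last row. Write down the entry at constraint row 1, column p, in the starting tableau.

2

Constraint 1 has coefficient 2 on p.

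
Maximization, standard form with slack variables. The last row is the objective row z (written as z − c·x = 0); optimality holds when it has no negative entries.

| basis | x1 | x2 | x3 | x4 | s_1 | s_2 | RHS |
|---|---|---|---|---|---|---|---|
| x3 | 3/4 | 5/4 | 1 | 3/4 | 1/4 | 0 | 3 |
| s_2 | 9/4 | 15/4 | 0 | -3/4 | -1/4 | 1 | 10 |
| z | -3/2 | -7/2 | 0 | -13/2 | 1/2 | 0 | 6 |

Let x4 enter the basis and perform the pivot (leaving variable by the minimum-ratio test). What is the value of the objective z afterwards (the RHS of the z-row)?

Ratio test on column x4 — row 1: 3/(3/4) = 4; row 2: entry -3/4 ≤ 0. Minimum is 4 at row 1 (x3 leaves); pivot element 3/4.
Pivot on row 1; the z-row RHS becomes 6 − (-13/2)·4 = 32.

32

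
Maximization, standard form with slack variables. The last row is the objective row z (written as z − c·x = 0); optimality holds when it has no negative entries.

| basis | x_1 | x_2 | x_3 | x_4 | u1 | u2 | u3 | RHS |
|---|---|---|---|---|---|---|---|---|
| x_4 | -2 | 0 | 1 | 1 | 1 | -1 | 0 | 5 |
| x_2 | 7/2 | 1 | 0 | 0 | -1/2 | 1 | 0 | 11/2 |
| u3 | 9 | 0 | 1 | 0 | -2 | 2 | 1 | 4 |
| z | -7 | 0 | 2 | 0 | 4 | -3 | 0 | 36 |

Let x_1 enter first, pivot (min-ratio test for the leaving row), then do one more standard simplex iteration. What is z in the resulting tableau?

42

Ratio test on column x_1 — row 1: entry -2 ≤ 0; row 2: (11/2)/(7/2) = 11/7; row 3: 4/9 = 4/9. Minimum is 4/9 at row 3 (u3 leaves); pivot element 9.
Pivot on row 3; the z-row RHS becomes 36 − (-7)·(4/9) = 352/9.
Next entering variable (most negative z-row entry -13/9): u2.
Ratio test on column u2 — row 1: entry -5/9 ≤ 0; row 2: (71/18)/(2/9) = 71/4; row 3: (4/9)/(2/9) = 2. Minimum is 2 at row 3 (x_1 leaves); pivot element 2/9.
After the second pivot the z-row RHS is 352/9 − (-13/9)·2 = 42.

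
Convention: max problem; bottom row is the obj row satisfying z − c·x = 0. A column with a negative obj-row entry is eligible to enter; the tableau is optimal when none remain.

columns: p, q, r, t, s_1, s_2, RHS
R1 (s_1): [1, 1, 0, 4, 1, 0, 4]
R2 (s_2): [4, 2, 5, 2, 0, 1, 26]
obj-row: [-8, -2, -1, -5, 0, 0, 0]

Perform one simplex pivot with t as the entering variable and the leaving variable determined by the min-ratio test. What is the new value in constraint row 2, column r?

5

Ratio test on column t — row 1: 4/4 = 1; row 2: 26/2 = 13. Minimum is 1 at row 1 (s_1 leaves); pivot element 4.
Divide row 1 by 4; eliminate column t from the other rows.
Row 2 update in column r: 5 − 2·0 = 5.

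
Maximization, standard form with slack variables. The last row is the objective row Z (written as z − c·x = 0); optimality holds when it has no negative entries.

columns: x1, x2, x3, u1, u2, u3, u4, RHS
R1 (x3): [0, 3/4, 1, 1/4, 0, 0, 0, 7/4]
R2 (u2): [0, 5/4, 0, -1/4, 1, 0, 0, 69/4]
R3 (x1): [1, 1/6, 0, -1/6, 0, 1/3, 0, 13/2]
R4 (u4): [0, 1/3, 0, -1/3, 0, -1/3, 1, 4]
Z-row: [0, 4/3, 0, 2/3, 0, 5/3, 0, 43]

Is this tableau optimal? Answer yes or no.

Every Z-row coefficient is ≥ 0, so the tableau is optimal.

yes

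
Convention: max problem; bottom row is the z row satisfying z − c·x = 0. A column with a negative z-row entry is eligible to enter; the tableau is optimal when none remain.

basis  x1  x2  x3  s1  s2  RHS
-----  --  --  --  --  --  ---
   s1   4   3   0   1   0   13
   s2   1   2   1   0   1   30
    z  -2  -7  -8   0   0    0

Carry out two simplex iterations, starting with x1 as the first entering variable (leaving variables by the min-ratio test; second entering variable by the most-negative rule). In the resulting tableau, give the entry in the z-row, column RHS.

441/2

Ratio test on column x1 — row 1: 13/4 = 13/4; row 2: 30/1 = 30. Minimum is 13/4 at row 1 (s1 leaves); pivot element 4.
Divide row 1 by 4; eliminate column x1 from the other rows.
Second iteration: most negative z-row entry is -8 in column x3, so x3 enters.
Ratio test on column x3 — row 1: entry 0 ≤ 0; row 2: (107/4)/1 = 107/4. Minimum is 107/4 at row 2 (s2 leaves); pivot element 1.
Divide row 2 by 1; eliminate column x3 from the other rows.
After both pivots, the entry at the z-row, column RHS is 441/2.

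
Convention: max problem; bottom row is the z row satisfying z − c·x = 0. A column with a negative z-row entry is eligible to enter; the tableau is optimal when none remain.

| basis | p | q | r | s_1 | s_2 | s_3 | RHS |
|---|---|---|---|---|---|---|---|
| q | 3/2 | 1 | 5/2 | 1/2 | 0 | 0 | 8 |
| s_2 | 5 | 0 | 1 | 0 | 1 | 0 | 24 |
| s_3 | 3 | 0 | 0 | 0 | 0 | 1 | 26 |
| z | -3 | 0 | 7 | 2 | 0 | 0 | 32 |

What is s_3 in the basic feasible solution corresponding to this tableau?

s_3 is basic (row 3); its value is the RHS of that row, 26.

26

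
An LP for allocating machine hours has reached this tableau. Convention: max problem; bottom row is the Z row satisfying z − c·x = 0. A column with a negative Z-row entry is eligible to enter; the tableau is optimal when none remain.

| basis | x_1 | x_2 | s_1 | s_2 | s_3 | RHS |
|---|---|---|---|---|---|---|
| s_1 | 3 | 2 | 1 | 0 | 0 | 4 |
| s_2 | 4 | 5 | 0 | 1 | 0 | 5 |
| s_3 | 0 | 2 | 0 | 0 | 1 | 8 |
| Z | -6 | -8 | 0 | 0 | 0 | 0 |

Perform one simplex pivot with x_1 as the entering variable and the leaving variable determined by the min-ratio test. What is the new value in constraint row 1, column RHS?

1/4

Ratio test on column x_1 — row 1: 4/3 = 4/3; row 2: 5/4 = 5/4; row 3: entry 0 ≤ 0. Minimum is 5/4 at row 2 (s_2 leaves); pivot element 4.
Divide row 2 by 4; eliminate column x_1 from the other rows.
Row 1 update in column RHS: 4 − 3·(5/4) = 1/4.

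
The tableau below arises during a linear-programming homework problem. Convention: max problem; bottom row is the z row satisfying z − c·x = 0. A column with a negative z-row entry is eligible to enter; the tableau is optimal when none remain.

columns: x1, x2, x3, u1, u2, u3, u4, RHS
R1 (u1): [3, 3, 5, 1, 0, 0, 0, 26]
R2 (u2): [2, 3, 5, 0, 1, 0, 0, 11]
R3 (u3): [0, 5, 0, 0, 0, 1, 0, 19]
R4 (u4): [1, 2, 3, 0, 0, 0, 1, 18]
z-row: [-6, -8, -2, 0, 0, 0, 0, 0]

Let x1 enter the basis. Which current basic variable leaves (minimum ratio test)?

u2

Column x1 entries and ratios — u1: 26/3 = 26/3; u2: 11/2 = 11/2; u3: 0 ≤ 0, skip; u4: 18/1 = 18.
Smallest ratio is 11/2 in the row of u2, so u2 leaves.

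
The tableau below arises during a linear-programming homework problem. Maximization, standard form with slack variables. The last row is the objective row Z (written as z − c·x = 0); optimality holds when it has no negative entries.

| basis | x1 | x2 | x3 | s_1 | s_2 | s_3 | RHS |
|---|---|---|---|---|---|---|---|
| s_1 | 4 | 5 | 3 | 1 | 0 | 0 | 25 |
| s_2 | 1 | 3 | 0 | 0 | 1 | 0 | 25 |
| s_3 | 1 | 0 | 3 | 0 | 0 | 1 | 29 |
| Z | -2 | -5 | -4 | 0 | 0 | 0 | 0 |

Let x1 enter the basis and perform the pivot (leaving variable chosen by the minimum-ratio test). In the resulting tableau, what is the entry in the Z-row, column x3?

-5/2

Ratio test on column x1 — row 1: 25/4 = 25/4; row 2: 25/1 = 25; row 3: 29/1 = 29. Minimum is 25/4 at row 1 (s_1 leaves); pivot element 4.
Divide row 1 by 4; eliminate column x1 from the other rows.
Z-row update in column x3: -4 − (-2)·(3/4) = -5/2.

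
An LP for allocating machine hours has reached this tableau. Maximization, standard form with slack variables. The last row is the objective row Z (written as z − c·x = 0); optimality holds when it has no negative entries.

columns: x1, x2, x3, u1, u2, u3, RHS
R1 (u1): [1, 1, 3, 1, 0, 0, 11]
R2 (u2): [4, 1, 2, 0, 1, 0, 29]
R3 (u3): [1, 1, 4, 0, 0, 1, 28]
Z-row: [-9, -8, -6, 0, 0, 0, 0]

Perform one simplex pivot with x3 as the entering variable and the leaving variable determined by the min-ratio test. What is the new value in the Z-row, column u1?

2

Ratio test on column x3 — row 1: 11/3 = 11/3; row 2: 29/2 = 29/2; row 3: 28/4 = 7. Minimum is 11/3 at row 1 (u1 leaves); pivot element 3.
Divide row 1 by 3; eliminate column x3 from the other rows.
Z-row update in column u1: 0 − (-6)·(1/3) = 2.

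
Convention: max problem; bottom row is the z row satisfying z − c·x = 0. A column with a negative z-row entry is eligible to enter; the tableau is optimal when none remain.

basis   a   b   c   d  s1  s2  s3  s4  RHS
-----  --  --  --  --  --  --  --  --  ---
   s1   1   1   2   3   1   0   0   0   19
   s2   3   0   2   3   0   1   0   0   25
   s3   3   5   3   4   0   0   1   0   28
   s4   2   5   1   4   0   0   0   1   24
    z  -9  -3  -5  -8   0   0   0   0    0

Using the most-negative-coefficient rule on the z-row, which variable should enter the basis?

Negative z-row entries: a: -9, b: -3, c: -5, d: -8.
The most negative is -9 in column a, so a enters.

a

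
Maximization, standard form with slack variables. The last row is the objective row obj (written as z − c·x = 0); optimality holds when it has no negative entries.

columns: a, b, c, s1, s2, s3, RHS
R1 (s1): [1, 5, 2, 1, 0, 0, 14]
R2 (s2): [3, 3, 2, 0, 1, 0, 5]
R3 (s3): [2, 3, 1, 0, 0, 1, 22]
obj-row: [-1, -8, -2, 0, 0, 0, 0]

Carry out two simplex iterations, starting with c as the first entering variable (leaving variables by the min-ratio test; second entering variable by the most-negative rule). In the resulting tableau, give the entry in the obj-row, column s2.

8/3

Ratio test on column c — row 1: 14/2 = 7; row 2: 5/2 = 5/2; row 3: 22/1 = 22. Minimum is 5/2 at row 2 (s2 leaves); pivot element 2.
Divide row 2 by 2; eliminate column c from the other rows.
Second iteration: most negative obj-row entry is -5 in column b, so b enters.
Ratio test on column b — row 1: 9/2 = 9/2; row 2: (5/2)/(3/2) = 5/3; row 3: (39/2)/(3/2) = 13. Minimum is 5/3 at row 2 (c leaves); pivot element 3/2.
Divide row 2 by 3/2; eliminate column b from the other rows.
After both pivots, the entry at the obj-row, column s2 is 8/3.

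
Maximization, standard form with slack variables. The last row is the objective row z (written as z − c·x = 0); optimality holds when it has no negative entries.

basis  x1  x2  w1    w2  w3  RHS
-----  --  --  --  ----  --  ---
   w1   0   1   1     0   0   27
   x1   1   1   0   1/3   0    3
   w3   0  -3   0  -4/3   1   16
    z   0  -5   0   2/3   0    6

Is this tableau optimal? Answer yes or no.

The z-row has a negative entry -5 in column x2, so it is not optimal.

no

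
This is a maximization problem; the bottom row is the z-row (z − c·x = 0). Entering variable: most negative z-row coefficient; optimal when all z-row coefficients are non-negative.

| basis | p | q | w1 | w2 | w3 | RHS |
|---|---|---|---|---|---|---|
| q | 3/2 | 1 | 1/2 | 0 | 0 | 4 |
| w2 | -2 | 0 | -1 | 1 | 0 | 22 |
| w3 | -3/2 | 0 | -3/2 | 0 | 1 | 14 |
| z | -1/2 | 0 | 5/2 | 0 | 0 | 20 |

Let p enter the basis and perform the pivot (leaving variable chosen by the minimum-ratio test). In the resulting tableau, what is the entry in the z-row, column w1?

8/3

Ratio test on column p — row 1: 4/(3/2) = 8/3; row 2: entry -2 ≤ 0; row 3: entry -3/2 ≤ 0. Minimum is 8/3 at row 1 (q leaves); pivot element 3/2.
Divide row 1 by 3/2; eliminate column p from the other rows.
z-row update in column w1: 5/2 − (-1/2)·(1/3) = 8/3.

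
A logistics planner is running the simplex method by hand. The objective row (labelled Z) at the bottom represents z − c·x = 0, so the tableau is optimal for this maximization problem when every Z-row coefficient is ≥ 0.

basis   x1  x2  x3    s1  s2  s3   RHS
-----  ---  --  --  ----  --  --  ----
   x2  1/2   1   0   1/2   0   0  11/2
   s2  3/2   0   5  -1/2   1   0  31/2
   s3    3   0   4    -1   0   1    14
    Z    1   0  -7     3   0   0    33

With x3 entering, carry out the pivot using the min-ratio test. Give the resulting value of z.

Ratio test on column x3 — row 1: entry 0 ≤ 0; row 2: (31/2)/5 = 31/10; row 3: 14/4 = 7/2. Minimum is 31/10 at row 2 (s2 leaves); pivot element 5.
Pivot on row 2; the Z-row RHS becomes 33 − (-7)·(31/10) = 547/10.

547/10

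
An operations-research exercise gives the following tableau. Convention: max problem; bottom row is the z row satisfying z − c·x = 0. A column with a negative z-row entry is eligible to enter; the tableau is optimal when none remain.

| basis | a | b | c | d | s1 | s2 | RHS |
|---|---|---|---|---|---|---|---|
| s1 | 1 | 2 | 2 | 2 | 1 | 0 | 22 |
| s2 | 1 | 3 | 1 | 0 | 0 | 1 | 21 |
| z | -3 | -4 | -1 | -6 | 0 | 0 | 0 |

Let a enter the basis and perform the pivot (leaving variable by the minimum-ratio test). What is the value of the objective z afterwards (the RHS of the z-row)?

Ratio test on column a — row 1: 22/1 = 22; row 2: 21/1 = 21. Minimum is 21 at row 2 (s2 leaves); pivot element 1.
Pivot on row 2; the z-row RHS becomes 0 − (-3)·21 = 63.

63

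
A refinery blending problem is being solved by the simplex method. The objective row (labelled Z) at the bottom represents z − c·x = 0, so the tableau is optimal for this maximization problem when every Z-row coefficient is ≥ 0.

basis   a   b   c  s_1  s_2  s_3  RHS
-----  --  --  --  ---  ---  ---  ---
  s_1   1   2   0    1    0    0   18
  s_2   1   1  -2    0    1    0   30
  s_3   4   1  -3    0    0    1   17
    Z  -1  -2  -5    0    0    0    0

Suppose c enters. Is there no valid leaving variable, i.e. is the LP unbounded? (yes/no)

yes

Every constraint-row entry in column c is ≤ 0, so increasing c is unbounded.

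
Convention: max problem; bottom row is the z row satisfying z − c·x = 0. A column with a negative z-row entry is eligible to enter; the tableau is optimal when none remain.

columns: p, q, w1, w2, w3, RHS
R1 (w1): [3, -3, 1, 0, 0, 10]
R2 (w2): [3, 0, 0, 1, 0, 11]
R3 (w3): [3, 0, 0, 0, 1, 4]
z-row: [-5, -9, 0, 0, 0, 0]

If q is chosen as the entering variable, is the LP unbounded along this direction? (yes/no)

Every constraint-row entry in column q is ≤ 0, so increasing q is unbounded.

yes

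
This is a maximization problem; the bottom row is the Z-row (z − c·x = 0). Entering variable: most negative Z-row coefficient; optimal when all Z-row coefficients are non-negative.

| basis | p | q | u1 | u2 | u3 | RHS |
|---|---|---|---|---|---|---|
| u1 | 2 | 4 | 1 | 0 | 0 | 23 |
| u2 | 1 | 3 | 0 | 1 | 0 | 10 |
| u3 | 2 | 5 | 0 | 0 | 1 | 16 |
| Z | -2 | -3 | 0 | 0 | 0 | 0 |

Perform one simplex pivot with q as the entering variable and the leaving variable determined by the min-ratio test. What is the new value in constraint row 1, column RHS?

Ratio test on column q — row 1: 23/4 = 23/4; row 2: 10/3 = 10/3; row 3: 16/5 = 16/5. Minimum is 16/5 at row 3 (u3 leaves); pivot element 5.
Divide row 3 by 5; eliminate column q from the other rows.
Row 1 update in column RHS: 23 − 4·(16/5) = 51/5.

51/5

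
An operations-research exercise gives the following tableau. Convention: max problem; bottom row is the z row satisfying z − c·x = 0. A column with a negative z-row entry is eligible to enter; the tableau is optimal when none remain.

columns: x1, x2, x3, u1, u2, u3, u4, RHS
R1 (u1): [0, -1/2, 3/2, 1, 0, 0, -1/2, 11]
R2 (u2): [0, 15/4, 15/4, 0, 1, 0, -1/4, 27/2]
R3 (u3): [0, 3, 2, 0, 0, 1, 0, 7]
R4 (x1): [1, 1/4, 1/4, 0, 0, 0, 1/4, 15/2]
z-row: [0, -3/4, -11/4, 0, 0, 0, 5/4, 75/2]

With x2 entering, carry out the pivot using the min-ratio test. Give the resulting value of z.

Ratio test on column x2 — row 1: entry -1/2 ≤ 0; row 2: (27/2)/(15/4) = 18/5; row 3: 7/3 = 7/3; row 4: (15/2)/(1/4) = 30. Minimum is 7/3 at row 3 (u3 leaves); pivot element 3.
Pivot on row 3; the z-row RHS becomes 75/2 − (-3/4)·(7/3) = 157/4.

157/4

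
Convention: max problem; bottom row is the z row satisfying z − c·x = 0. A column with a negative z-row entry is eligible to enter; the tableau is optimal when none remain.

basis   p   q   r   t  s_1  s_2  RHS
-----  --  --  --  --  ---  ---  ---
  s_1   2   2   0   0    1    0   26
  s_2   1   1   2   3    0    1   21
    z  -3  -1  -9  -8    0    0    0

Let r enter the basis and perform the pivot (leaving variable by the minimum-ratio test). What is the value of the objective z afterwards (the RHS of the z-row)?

189/2

Ratio test on column r — row 1: entry 0 ≤ 0; row 2: 21/2 = 21/2. Minimum is 21/2 at row 2 (s_2 leaves); pivot element 2.
Pivot on row 2; the z-row RHS becomes 0 − (-9)·(21/2) = 189/2.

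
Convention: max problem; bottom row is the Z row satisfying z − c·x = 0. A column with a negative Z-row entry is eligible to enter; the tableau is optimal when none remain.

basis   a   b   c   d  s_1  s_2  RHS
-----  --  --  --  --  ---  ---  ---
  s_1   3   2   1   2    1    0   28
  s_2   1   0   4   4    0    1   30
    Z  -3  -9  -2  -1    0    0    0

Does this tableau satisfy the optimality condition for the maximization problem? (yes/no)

The Z-row has a negative entry -9 in column b, so it is not optimal.

no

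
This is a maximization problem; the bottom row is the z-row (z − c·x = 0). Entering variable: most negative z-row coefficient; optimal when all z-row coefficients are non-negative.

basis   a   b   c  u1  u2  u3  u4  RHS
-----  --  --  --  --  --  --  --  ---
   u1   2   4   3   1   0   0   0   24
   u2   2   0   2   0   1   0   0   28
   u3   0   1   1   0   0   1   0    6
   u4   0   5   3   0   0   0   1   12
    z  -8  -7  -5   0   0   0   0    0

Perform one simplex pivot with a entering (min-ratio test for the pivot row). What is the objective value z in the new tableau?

Ratio test on column a — row 1: 24/2 = 12; row 2: 28/2 = 14; row 3: entry 0 ≤ 0; row 4: entry 0 ≤ 0. Minimum is 12 at row 1 (u1 leaves); pivot element 2.
Pivot on row 1; the z-row RHS becomes 0 − (-8)·12 = 96.

96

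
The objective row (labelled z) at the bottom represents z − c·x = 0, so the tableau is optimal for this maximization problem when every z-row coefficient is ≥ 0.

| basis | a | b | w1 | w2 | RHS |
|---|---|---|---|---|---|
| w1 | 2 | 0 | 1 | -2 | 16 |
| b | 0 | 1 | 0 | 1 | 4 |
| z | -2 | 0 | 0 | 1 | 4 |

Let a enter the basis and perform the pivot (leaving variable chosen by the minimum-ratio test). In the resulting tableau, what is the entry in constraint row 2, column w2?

1

Ratio test on column a — row 1: 16/2 = 8; row 2: entry 0 ≤ 0. Minimum is 8 at row 1 (w1 leaves); pivot element 2.
Divide row 1 by 2; eliminate column a from the other rows.
Row 2 update in column w2: 1 − 0·(-1) = 1.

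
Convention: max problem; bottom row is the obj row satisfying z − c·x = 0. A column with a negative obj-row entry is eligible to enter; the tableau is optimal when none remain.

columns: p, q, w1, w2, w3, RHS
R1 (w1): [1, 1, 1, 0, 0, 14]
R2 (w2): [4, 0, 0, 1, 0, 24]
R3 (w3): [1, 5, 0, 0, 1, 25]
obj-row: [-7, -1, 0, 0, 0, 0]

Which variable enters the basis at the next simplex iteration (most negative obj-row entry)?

p

Negative obj-row entries: p: -7, q: -1.
The most negative is -7 in column p, so p enters.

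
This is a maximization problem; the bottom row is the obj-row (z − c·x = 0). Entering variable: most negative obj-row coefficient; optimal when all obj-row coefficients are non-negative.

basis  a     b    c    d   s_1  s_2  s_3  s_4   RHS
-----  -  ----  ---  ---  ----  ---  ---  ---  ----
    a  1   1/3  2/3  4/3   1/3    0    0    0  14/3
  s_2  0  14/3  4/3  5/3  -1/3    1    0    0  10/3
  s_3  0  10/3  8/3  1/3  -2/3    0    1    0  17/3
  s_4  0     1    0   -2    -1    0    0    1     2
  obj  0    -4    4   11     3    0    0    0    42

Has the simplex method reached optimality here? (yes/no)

The obj-row has a negative entry -4 in column b, so it is not optimal.

no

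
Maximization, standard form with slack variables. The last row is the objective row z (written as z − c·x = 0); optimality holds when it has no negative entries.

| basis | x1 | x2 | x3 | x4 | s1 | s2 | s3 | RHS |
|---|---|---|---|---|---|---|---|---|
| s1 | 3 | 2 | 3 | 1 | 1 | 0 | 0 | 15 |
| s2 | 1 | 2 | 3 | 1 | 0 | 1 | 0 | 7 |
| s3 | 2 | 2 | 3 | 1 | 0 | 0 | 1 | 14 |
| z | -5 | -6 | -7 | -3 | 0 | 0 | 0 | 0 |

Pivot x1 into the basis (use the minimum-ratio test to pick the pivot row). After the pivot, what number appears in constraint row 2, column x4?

2/3

Ratio test on column x1 — row 1: 15/3 = 5; row 2: 7/1 = 7; row 3: 14/2 = 7. Minimum is 5 at row 1 (s1 leaves); pivot element 3.
Divide row 1 by 3; eliminate column x1 from the other rows.
Row 2 update in column x4: 1 − 1·(1/3) = 2/3.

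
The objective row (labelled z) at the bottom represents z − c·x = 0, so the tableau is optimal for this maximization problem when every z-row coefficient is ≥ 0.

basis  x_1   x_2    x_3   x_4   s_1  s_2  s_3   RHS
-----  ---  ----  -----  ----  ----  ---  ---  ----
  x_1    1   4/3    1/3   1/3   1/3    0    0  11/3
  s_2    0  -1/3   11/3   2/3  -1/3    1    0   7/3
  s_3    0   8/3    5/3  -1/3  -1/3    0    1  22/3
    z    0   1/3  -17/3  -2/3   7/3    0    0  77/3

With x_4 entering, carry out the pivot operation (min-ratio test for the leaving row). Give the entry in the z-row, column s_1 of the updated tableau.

2

Ratio test on column x_4 — row 1: (11/3)/(1/3) = 11; row 2: (7/3)/(2/3) = 7/2; row 3: entry -1/3 ≤ 0. Minimum is 7/2 at row 2 (s_2 leaves); pivot element 2/3.
Divide row 2 by 2/3; eliminate column x_4 from the other rows.
z-row update in column s_1: 7/3 − (-2/3)·(-1/2) = 2.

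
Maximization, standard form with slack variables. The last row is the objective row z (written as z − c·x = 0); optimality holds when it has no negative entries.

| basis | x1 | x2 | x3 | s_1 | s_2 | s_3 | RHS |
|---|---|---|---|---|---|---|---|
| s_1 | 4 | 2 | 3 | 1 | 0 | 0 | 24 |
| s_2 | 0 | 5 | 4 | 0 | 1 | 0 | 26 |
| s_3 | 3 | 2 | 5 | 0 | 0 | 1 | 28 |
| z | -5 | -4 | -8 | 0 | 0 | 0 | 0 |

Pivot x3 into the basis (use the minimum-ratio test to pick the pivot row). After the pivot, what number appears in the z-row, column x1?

Ratio test on column x3 — row 1: 24/3 = 8; row 2: 26/4 = 13/2; row 3: 28/5 = 28/5. Minimum is 28/5 at row 3 (s_3 leaves); pivot element 5.
Divide row 3 by 5; eliminate column x3 from the other rows.
z-row update in column x1: -5 − (-8)·(3/5) = -1/5.

-1/5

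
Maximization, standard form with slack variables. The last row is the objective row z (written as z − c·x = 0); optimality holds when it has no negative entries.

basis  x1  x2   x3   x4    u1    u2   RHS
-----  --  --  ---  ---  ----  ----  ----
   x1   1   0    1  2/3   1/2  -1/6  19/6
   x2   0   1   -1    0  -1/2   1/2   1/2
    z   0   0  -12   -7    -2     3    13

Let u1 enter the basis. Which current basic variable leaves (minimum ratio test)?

Column u1 entries and ratios — x1: (19/6)/(1/2) = 19/3; x2: -1/2 ≤ 0, skip.
Smallest ratio is 19/3 in the row of x1, so x1 leaves.

x1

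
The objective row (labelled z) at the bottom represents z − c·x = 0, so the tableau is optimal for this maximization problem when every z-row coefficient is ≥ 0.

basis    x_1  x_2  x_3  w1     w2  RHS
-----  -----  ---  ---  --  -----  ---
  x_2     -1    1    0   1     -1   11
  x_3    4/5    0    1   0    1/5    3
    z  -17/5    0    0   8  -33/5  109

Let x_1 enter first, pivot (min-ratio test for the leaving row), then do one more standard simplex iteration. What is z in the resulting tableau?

Ratio test on column x_1 — row 1: entry -1 ≤ 0; row 2: 3/(4/5) = 15/4. Minimum is 15/4 at row 2 (x_3 leaves); pivot element 4/5.
Pivot on row 2; the z-row RHS becomes 109 − (-17/5)·(15/4) = 487/4.
Next entering variable (most negative z-row entry -23/4): w2.
Ratio test on column w2 — row 1: entry -3/4 ≤ 0; row 2: (15/4)/(1/4) = 15. Minimum is 15 at row 2 (x_1 leaves); pivot element 1/4.
After the second pivot the z-row RHS is 487/4 − (-23/4)·15 = 208.

208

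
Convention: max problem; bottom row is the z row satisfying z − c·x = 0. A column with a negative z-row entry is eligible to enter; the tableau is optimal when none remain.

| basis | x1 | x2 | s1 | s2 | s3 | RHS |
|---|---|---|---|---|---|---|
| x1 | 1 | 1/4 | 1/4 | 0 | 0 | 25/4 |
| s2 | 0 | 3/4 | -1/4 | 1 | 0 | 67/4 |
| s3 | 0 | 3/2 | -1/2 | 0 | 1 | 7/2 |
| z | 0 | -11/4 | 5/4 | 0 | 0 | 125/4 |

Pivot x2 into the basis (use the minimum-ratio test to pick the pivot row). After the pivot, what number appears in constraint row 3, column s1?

Ratio test on column x2 — row 1: (25/4)/(1/4) = 25; row 2: (67/4)/(3/4) = 67/3; row 3: (7/2)/(3/2) = 7/3. Minimum is 7/3 at row 3 (s3 leaves); pivot element 3/2.
Divide row 3 by 3/2; eliminate column x2 from the other rows.
In the new row 3, the s1 entry is the old entry divided by the pivot: (-1/2)/(3/2) = -1/3.

-1/3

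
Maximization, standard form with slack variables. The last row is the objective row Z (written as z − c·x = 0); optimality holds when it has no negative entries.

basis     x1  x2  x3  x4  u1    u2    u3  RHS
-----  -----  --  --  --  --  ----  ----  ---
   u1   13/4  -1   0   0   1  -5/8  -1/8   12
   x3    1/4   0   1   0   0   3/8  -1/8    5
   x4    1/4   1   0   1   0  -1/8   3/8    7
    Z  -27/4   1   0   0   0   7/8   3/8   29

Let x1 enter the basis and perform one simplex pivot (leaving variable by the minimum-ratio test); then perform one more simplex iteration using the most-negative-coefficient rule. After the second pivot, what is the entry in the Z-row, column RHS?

Ratio test on column x1 — row 1: 12/(13/4) = 48/13; row 2: 5/(1/4) = 20; row 3: 7/(1/4) = 28. Minimum is 48/13 at row 1 (u1 leaves); pivot element 13/4.
Divide row 1 by 13/4; eliminate column x1 from the other rows.
Second iteration: most negative Z-row entry is -14/13 in column x2, so x2 enters.
Ratio test on column x2 — row 1: entry -4/13 ≤ 0; row 2: (53/13)/(1/13) = 53; row 3: (79/13)/(14/13) = 79/14. Minimum is 79/14 at row 3 (x4 leaves); pivot element 14/13.
Divide row 3 by 14/13; eliminate column x2 from the other rows.
After both pivots, the entry at the Z-row, column RHS is 60.

60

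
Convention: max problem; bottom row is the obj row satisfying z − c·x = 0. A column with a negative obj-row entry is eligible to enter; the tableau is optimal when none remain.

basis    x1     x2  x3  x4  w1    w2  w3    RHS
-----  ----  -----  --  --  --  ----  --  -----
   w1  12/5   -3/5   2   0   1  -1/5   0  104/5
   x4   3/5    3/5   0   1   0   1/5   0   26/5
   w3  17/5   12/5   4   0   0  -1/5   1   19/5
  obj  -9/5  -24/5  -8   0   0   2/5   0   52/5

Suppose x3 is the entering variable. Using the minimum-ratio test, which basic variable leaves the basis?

w3

Column x3 entries and ratios — w1: (104/5)/2 = 52/5; x4: 0 ≤ 0, skip; w3: (19/5)/4 = 19/20.
Smallest ratio is 19/20 in the row of w3, so w3 leaves.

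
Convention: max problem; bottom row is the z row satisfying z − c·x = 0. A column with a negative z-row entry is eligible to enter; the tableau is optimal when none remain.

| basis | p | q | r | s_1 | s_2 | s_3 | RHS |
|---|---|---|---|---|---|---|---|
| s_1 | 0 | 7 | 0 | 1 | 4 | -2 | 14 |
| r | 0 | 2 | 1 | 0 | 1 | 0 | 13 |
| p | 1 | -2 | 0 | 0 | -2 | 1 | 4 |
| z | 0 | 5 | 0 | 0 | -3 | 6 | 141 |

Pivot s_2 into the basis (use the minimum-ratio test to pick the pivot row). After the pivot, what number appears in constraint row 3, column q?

3/2

Ratio test on column s_2 — row 1: 14/4 = 7/2; row 2: 13/1 = 13; row 3: entry -2 ≤ 0. Minimum is 7/2 at row 1 (s_1 leaves); pivot element 4.
Divide row 1 by 4; eliminate column s_2 from the other rows.
Row 3 update in column q: -2 − (-2)·(7/4) = 3/2.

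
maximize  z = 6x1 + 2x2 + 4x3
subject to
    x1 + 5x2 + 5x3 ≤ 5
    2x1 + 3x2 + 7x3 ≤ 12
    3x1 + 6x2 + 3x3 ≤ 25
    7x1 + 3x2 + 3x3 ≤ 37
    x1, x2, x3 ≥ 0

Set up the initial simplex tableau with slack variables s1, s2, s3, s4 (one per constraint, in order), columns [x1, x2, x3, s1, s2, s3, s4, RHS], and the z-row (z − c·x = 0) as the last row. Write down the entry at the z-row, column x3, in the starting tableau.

The z-row carries the negated objective coefficients: the x3 entry is -4.

-4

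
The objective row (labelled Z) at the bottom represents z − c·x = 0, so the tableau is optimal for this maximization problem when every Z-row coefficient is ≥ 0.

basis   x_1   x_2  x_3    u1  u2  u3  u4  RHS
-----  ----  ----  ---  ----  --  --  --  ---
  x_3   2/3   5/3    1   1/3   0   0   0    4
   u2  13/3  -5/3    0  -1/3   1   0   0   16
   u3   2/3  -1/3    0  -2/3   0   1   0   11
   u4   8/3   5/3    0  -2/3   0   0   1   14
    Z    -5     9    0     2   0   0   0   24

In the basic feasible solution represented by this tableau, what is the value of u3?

u3 is basic (row 3); its value is the RHS of that row, 11.

11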